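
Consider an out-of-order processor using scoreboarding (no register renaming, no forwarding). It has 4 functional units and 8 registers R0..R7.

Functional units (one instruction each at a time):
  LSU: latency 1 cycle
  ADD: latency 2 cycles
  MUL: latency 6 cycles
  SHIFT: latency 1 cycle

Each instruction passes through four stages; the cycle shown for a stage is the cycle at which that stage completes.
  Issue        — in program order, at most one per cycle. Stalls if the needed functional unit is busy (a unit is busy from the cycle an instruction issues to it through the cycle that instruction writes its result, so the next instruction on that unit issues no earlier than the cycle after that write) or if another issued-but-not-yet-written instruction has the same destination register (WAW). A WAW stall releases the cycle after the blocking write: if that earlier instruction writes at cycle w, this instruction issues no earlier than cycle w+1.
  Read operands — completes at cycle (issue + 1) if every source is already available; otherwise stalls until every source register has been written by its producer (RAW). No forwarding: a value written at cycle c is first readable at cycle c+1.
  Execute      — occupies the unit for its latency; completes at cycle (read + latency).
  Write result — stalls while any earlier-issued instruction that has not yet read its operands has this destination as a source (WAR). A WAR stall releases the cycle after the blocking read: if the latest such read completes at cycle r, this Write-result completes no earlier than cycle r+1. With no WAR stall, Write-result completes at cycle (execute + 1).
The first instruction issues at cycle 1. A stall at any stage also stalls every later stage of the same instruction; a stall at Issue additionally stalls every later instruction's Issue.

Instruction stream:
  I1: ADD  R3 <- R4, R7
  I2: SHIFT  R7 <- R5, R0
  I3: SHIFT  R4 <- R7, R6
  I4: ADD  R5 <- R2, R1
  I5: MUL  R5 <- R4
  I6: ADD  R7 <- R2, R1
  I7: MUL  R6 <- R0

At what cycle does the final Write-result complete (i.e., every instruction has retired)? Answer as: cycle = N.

cycle = 29

c1: I1 issues→ADD
c2: I1 reads; I2 issues→SHIFT
c3: I2 reads
c4: I1 exec-done; I2 exec-done
c5: I1 writes R3; I2 writes R7
c6: I3 issues→SHIFT
c7: I3 reads; I4 issues→ADD
c8: I3 exec-done; I4 reads
c9: I3 writes R4
c10: I4 exec-done
c11: I4 writes R5
c12: I5 issues→MUL
c13: I5 reads; I6 issues→ADD
c14: I6 reads
c16: I6 exec-done
c17: I6 writes R7
c19: I5 exec-done
c20: I5 writes R5
c21: I7 issues→MUL
c22: I7 reads
c28: I7 exec-done
c29: I7 writes R6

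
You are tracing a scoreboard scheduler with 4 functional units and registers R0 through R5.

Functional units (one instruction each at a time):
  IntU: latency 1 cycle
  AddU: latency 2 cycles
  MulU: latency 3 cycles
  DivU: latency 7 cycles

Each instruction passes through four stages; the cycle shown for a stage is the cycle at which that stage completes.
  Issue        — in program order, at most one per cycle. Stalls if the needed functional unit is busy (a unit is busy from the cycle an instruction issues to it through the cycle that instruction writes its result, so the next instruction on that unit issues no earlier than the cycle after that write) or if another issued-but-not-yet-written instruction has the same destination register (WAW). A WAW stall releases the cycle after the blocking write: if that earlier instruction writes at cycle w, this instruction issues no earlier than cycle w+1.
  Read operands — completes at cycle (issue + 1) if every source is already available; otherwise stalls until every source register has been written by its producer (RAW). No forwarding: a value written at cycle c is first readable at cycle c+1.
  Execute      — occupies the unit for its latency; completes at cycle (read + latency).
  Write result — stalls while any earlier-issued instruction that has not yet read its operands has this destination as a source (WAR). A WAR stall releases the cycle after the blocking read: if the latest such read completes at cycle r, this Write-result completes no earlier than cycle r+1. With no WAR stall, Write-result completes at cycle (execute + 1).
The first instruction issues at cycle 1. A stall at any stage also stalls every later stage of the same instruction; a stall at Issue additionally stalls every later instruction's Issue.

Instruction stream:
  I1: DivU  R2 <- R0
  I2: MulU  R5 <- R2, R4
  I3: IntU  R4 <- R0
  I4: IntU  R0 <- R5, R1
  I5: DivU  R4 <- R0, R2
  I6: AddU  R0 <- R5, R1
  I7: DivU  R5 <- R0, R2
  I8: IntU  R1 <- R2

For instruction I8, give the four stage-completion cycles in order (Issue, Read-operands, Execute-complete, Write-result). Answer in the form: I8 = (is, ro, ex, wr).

I1  is:1  ro:2  ex:9  wr:10
I2  is:2  ro:11  ex:14  wr:15  — RAW R2: wait I1 write@10
I3  is:3  ro:4  ex:5  wr:12  — WAR R4: wait I2 read@11
I4  is:13  ro:16  ex:17  wr:18  — struct: IntU busy until I3 writes@12, RAW R5: wait I2 write@15
I5  is:14  ro:19  ex:26  wr:27  — RAW R0: wait I4 write@18
I6  is:19  ro:20  ex:22  wr:23  — WAW R0: wait I4 write@18
I7  is:28  ro:29  ex:36  wr:37  — struct: DivU busy until I5 writes@27
I8  is:29  ro:30  ex:31  wr:32

I8 = (29, 30, 31, 32)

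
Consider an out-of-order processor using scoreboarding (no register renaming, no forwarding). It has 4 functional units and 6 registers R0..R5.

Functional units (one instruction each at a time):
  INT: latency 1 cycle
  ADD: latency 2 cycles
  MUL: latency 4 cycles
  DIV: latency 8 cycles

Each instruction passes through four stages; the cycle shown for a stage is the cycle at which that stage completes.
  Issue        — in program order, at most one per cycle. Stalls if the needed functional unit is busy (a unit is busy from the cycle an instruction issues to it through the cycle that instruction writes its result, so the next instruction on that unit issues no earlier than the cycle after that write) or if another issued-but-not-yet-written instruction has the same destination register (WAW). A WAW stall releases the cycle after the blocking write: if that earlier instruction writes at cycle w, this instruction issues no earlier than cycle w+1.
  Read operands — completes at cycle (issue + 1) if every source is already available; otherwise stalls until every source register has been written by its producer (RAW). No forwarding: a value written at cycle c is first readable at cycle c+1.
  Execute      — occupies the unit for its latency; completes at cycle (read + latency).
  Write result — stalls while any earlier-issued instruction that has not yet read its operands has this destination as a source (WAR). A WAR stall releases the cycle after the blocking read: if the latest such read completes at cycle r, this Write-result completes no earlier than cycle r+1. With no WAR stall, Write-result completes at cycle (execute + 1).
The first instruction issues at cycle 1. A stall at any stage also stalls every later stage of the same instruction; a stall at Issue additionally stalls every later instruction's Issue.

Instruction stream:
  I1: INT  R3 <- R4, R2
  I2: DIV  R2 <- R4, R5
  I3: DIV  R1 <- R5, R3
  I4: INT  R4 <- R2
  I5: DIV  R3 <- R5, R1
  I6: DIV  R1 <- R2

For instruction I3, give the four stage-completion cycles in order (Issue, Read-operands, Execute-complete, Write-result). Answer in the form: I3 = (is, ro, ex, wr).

I1  is:1  ro:2  ex:3  wr:4
I2  is:2  ro:3  ex:11  wr:12
I3  is:13  ro:14  ex:22  wr:23  — struct: DIV busy until I2 writes@12
I4  is:14  ro:15  ex:16  wr:17
I5  is:24  ro:25  ex:33  wr:34  — struct: DIV busy until I3 writes@23
I6  is:35  ro:36  ex:44  wr:45  — struct: DIV busy until I5 writes@34

I3 = (13, 14, 22, 23)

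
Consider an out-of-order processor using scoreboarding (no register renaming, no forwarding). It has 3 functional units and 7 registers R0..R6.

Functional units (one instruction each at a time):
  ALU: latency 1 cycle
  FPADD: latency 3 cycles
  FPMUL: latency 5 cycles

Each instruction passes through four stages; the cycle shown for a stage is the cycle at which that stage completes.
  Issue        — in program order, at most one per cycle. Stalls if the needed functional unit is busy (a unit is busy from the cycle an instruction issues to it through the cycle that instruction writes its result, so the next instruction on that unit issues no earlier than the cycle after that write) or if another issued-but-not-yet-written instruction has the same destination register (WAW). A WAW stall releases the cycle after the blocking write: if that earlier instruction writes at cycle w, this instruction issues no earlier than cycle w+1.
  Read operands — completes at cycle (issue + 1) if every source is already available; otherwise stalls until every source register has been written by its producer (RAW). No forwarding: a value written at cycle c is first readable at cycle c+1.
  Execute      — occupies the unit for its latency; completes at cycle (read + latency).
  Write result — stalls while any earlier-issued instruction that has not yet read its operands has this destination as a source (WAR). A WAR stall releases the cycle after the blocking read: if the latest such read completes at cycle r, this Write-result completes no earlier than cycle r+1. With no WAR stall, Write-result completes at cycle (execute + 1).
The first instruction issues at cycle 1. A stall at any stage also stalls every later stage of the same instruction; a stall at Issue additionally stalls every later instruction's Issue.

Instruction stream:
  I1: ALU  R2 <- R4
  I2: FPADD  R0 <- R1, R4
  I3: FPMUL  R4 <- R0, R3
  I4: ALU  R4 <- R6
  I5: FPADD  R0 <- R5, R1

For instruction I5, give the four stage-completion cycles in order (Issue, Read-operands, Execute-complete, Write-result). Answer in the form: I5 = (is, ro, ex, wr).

t=1  I1 issues→ALU
t=2  I1 reads · I2 issues→FPADD
t=3  I1 exec-done · I2 reads · I3 issues→FPMUL
t=4  I1 writes R2
t=6  I2 exec-done
t=7  I2 writes R0
t=8  I3 reads
t=13  I3 exec-done
t=14  I3 writes R4
t=15  I4 issues→ALU
t=16  I4 reads · I5 issues→FPADD
t=17  I4 exec-done · I5 reads
t=18  I4 writes R4
t=20  I5 exec-done
t=21  I5 writes R0

I5 = (16, 17, 20, 21)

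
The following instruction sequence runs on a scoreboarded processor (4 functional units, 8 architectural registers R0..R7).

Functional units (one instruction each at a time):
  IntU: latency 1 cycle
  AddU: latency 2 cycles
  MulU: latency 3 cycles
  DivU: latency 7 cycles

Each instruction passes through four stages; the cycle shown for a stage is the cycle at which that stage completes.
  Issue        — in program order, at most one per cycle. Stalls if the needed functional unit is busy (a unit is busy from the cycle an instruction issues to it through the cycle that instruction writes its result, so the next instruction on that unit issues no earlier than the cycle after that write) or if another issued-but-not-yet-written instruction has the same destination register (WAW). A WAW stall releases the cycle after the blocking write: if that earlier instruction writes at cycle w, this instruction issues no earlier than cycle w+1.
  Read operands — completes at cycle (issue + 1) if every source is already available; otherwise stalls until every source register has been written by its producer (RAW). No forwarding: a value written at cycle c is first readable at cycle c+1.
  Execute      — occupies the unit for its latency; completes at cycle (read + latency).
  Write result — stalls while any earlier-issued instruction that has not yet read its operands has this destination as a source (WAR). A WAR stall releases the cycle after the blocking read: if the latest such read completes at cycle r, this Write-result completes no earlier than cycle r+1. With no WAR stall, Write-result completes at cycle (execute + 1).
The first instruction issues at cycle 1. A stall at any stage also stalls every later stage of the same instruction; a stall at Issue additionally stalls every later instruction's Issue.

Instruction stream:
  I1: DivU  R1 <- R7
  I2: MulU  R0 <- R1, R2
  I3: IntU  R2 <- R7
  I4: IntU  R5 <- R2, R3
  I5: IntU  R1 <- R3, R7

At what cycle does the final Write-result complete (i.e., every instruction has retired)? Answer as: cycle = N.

cycle = 20

cycle 1: I1 issues→DivU
cycle 2: I1 reads; I2 issues→MulU
cycle 3: I3 issues→IntU
cycle 4: I3 reads
cycle 5: I3 exec-done
cycle 9: I1 exec-done
cycle 10: I1 writes R1
cycle 11: I2 reads
cycle 12: I3 writes R2
cycle 13: I4 issues→IntU
cycle 14: I2 exec-done; I4 reads
cycle 15: I2 writes R0; I4 exec-done
cycle 16: I4 writes R5
cycle 17: I5 issues→IntU
cycle 18: I5 reads
cycle 19: I5 exec-done
cycle 20: I5 writes R1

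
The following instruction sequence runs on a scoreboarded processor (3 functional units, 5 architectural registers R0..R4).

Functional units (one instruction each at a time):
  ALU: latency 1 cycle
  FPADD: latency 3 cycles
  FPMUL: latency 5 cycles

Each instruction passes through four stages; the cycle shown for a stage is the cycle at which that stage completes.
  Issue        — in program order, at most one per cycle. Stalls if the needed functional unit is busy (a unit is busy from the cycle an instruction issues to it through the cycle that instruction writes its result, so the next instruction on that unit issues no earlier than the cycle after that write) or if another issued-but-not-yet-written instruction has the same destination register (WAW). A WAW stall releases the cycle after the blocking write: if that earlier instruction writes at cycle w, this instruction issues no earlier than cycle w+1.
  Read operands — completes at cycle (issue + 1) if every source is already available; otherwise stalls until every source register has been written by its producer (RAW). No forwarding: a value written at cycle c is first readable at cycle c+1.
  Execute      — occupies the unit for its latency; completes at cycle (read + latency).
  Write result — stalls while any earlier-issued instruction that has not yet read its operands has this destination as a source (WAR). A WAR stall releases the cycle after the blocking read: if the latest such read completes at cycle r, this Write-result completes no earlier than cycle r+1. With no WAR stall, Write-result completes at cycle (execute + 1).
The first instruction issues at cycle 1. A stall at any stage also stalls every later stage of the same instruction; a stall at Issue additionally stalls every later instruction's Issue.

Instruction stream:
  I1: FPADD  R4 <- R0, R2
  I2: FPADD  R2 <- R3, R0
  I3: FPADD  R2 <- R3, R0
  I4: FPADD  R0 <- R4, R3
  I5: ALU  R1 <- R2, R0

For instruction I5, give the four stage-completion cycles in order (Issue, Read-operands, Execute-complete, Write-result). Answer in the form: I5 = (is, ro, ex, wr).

  I1 | 1 | 2 | 5 | 6
  I2 | 7 | 8 | 11 | 12   struct: FPADD busy until I1 writes@6
  I3 | 13 | 14 | 17 | 18   struct: FPADD busy until I2 writes@12
  I4 | 19 | 20 | 23 | 24   struct: FPADD busy until I3 writes@18
  I5 | 20 | 25 | 26 | 27   RAW R0: wait I4 write@24

I5 = (20, 25, 26, 27)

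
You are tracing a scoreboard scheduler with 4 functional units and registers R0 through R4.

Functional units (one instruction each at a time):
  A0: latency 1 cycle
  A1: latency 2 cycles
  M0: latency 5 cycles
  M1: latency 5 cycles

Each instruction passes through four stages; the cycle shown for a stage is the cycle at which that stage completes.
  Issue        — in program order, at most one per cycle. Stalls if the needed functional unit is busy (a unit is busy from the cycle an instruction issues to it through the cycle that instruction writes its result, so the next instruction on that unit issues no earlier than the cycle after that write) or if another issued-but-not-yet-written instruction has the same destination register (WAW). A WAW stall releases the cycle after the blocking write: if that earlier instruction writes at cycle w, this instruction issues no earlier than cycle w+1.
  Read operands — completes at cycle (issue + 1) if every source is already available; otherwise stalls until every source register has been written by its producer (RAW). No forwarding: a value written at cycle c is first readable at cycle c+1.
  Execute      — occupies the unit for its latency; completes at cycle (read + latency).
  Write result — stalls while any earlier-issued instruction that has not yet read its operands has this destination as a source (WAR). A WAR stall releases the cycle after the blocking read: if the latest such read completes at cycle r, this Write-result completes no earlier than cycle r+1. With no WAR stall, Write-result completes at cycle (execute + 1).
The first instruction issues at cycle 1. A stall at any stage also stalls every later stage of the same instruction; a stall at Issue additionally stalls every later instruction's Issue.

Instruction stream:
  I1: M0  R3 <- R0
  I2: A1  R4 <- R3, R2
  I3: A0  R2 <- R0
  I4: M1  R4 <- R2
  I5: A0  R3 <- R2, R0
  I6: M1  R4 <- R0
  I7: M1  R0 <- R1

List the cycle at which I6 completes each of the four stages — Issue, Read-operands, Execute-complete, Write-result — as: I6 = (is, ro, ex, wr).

I1: IS=1 RO=2 EX=7 WR=8
I2: IS=2 RO=9 EX=11 WR=12  [RAW R3: wait I1 write@8]
I3: IS=3 RO=4 EX=5 WR=10  [WAR R2: wait I2 read@9]
I4: IS=13 RO=14 EX=19 WR=20  [WAW R4: wait I2 write@12]
I5: IS=14 RO=15 EX=16 WR=17
I6: IS=21 RO=22 EX=27 WR=28  [struct: M1 busy until I4 writes@20]
I7: IS=29 RO=30 EX=35 WR=36  [struct: M1 busy until I6 writes@28]

I6 = (21, 22, 27, 28)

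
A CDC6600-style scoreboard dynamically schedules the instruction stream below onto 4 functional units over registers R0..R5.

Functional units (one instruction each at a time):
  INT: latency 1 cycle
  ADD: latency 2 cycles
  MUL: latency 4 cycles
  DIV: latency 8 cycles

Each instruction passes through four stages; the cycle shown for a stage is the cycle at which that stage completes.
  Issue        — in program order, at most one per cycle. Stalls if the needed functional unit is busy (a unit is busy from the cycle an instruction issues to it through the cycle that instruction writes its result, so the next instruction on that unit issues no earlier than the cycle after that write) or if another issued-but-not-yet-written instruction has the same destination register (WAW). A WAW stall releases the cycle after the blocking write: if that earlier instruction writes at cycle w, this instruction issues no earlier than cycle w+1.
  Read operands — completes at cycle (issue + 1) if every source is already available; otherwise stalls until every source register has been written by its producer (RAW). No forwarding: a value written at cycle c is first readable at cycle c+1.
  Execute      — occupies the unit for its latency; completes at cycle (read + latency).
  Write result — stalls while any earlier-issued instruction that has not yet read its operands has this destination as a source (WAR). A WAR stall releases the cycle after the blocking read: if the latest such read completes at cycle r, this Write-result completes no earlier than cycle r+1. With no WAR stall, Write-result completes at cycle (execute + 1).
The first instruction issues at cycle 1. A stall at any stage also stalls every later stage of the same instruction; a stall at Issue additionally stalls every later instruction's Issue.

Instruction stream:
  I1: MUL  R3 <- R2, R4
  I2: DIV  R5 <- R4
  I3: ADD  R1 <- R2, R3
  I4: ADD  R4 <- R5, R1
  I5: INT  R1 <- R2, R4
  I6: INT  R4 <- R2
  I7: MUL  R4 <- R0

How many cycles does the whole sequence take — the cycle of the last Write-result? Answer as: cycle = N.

I1  is:1  ro:2  ex:6  wr:7
I2  is:2  ro:3  ex:11  wr:12
I3  is:3  ro:8  ex:10  wr:11  — RAW R3: wait I1 write@7
I4  is:12  ro:13  ex:15  wr:16  — struct: ADD busy until I3 writes@11
I5  is:13  ro:17  ex:18  wr:19  — RAW R4: wait I4 write@16
I6  is:20  ro:21  ex:22  wr:23  — struct: INT busy until I5 writes@19
I7  is:24  ro:25  ex:29  wr:30  — WAW R4: wait I6 write@23

cycle = 30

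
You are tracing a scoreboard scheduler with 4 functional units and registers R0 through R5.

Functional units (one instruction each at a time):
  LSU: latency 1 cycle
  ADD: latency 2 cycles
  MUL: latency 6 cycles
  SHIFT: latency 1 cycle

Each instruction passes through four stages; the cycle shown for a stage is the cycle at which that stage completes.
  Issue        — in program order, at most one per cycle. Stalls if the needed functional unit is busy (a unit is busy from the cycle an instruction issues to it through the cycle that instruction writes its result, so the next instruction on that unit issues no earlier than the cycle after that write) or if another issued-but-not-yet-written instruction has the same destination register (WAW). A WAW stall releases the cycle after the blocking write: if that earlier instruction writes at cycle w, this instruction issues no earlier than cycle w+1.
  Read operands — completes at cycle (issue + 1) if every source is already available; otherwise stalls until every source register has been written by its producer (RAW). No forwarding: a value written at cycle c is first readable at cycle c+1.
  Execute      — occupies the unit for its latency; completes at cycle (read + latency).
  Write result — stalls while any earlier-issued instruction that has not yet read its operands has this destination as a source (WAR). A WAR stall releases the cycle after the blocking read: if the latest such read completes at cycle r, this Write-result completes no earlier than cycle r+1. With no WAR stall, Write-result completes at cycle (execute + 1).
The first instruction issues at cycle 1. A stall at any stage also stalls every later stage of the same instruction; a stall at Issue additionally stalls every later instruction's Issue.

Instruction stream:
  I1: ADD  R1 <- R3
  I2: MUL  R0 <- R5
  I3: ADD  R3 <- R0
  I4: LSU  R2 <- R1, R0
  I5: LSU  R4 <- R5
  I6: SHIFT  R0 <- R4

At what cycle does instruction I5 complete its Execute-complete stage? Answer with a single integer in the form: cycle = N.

t=1  issue I1 (ADD)
t=2  I1 read-ops | issue I2 (MUL)
t=3  I2 read-ops
t=4  I1 finished on ADD
t=5  I1→R1
t=6  issue I3 (ADD)
t=7  issue I4 (LSU)
t=9  I2 finished on MUL
t=10  I2→R0
t=11  I3 read-ops | I4 read-ops
t=12  I4 finished on LSU
t=13  I3 finished on ADD | I4→R2
t=14  I3→R3 | issue I5 (LSU)
t=15  I5 read-ops | issue I6 (SHIFT)
t=16  I5 finished on LSU
t=17  I5→R4
t=18  I6 read-ops
t=19  I6 finished on SHIFT
t=20  I6→R0

cycle = 16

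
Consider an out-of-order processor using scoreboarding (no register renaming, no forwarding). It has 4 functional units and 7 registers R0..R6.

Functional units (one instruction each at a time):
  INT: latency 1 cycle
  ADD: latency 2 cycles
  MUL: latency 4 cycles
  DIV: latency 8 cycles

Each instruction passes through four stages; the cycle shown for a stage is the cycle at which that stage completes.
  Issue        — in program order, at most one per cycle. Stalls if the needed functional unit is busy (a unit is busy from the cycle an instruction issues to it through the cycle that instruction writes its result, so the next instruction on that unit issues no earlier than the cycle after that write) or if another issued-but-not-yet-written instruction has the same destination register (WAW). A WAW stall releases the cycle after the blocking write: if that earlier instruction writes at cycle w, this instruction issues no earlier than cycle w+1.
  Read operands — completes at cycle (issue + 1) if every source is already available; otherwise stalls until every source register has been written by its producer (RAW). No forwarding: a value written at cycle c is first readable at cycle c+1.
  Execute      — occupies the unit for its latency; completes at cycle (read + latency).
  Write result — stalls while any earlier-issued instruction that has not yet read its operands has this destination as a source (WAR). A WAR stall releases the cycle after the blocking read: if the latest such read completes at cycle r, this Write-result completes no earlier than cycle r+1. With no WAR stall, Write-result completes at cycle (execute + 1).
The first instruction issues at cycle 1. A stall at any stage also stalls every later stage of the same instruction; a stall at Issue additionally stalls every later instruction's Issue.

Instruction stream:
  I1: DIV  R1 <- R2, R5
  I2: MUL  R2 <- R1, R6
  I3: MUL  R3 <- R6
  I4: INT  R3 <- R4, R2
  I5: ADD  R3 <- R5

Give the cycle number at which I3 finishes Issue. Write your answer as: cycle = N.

I1: IS=1 RO=2 EX=10 WR=11
I2: IS=2 RO=12 EX=16 WR=17  [RAW R1: wait I1 write@11]
I3: IS=18 RO=19 EX=23 WR=24  [struct: MUL busy until I2 writes@17]
I4: IS=25 RO=26 EX=27 WR=28  [WAW R3: wait I3 write@24]
I5: IS=29 RO=30 EX=32 WR=33  [WAW R3: wait I4 write@28]

cycle = 18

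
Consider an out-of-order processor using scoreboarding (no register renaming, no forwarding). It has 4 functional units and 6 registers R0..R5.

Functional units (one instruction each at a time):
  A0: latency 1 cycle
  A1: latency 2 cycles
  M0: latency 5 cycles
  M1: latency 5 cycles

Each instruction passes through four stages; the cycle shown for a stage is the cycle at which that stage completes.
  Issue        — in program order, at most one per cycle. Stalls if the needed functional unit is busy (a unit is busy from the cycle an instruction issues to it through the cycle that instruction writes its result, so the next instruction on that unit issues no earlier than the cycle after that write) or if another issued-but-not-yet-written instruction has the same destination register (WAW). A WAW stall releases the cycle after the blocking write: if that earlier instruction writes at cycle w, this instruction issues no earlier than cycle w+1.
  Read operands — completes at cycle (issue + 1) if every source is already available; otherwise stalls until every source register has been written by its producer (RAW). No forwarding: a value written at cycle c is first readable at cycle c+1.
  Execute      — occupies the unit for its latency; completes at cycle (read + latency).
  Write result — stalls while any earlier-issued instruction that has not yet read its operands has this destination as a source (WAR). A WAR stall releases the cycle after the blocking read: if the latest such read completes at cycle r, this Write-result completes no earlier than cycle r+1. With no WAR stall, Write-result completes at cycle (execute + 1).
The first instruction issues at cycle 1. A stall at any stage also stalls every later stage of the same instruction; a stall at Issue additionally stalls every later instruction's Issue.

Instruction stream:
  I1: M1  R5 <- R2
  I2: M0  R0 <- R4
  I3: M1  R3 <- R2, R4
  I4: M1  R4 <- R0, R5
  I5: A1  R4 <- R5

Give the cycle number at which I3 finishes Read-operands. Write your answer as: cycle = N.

cycle 1: issue I1 (M1)
cycle 2: I1 read-ops | issue I2 (M0)
cycle 3: I2 read-ops
cycle 7: I1 finished on M1
cycle 8: I1→R5 | I2 finished on M0
cycle 9: I2→R0 | issue I3 (M1)
cycle 10: I3 read-ops
cycle 15: I3 finished on M1
cycle 16: I3→R3
cycle 17: issue I4 (M1)
cycle 18: I4 read-ops
cycle 23: I4 finished on M1
cycle 24: I4→R4
cycle 25: issue I5 (A1)
cycle 26: I5 read-ops
cycle 28: I5 finished on A1
cycle 29: I5→R4

cycle = 10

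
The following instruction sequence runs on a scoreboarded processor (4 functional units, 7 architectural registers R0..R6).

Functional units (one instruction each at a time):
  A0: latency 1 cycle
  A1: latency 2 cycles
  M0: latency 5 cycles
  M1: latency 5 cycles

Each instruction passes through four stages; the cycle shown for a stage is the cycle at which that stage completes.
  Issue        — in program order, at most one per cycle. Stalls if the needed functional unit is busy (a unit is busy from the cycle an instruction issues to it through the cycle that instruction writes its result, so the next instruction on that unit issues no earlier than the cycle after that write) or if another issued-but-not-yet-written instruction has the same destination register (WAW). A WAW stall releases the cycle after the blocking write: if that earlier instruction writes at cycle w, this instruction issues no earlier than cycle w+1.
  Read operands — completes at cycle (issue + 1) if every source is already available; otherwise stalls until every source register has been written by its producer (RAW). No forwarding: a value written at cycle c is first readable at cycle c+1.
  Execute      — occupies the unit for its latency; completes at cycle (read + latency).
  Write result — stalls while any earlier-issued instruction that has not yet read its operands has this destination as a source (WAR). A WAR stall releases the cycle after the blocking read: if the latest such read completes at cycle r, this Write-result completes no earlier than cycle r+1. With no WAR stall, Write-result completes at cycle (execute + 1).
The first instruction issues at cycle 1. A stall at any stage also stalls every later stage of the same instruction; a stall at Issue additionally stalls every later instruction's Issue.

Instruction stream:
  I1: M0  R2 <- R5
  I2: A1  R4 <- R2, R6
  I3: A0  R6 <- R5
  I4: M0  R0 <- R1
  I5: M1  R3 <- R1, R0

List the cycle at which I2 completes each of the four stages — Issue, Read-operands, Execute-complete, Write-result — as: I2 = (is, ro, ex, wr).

I2 = (2, 9, 11, 12)

cycle 1: issue I1 (M0)
cycle 2: I1 read-ops | issue I2 (A1)
cycle 3: issue I3 (A0)
cycle 4: I3 read-ops
cycle 5: I3 finished on A0
cycle 7: I1 finished on M0
cycle 8: I1→R2
cycle 9: I2 read-ops | issue I4 (M0)
cycle 10: I3→R6 | I4 read-ops | issue I5 (M1)
cycle 11: I2 finished on A1
cycle 12: I2→R4
cycle 15: I4 finished on M0
cycle 16: I4→R0
cycle 17: I5 read-ops
cycle 22: I5 finished on M1
cycle 23: I5→R3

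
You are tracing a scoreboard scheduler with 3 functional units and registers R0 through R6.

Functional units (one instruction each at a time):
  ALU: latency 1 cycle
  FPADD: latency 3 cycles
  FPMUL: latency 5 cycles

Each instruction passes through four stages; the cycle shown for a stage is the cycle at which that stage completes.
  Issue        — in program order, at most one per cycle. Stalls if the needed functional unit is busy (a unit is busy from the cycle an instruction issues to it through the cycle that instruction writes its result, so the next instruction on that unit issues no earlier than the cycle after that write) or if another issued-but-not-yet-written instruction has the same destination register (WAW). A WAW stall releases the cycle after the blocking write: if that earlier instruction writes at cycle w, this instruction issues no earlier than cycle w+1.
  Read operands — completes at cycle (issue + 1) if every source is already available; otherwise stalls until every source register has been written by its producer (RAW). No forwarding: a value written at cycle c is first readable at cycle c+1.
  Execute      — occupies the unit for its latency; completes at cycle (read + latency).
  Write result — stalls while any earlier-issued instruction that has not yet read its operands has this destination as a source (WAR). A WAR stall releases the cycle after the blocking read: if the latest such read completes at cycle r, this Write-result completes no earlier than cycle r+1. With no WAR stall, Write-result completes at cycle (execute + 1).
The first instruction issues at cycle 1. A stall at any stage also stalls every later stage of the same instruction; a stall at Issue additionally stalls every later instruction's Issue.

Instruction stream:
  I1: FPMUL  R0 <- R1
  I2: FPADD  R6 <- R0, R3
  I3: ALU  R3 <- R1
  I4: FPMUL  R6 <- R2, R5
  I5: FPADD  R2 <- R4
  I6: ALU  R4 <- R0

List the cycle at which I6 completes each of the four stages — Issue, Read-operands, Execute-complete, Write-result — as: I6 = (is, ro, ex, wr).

I1  is:1  ro:2  ex:7  wr:8
I2  is:2  ro:9  ex:12  wr:13  — RAW R0: wait I1 write@8
I3  is:3  ro:4  ex:5  wr:10  — WAR R3: wait I2 read@9
I4  is:14  ro:15  ex:20  wr:21  — WAW R6: wait I2 write@13
I5  is:15  ro:16  ex:19  wr:20
I6  is:16  ro:17  ex:18  wr:19

I6 = (16, 17, 18, 19)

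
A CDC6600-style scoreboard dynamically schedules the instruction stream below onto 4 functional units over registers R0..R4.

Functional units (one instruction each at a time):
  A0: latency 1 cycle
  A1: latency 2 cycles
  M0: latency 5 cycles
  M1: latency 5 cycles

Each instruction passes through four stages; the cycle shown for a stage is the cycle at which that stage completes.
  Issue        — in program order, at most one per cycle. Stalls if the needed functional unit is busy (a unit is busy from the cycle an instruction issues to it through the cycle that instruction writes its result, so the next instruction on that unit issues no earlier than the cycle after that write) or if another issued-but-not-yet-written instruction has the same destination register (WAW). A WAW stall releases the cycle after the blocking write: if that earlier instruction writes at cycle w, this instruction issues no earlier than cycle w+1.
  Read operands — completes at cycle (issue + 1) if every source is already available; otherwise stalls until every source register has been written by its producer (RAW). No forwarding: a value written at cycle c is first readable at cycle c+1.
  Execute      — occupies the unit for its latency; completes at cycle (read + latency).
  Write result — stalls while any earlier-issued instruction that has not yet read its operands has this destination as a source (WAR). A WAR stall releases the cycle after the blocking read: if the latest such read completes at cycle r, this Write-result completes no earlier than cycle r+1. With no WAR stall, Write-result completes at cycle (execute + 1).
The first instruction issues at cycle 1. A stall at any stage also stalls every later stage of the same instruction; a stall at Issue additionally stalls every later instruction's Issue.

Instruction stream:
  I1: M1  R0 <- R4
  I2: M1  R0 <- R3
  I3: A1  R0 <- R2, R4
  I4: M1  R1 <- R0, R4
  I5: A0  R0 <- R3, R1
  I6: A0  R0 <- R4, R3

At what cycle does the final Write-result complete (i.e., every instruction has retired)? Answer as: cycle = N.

[I1] 1/2/7/8
[I2] 9/10/15/16  (struct: M1 busy until I1 writes@8)
[I3] 17/18/20/21  (WAW R0: wait I2 write@16)
[I4] 18/22/27/28  (RAW R0: wait I3 write@21)
[I5] 22/29/30/31  (WAW R0: wait I3 write@21; RAW R1: wait I4 write@28)
[I6] 32/33/34/35  (struct: A0 busy until I5 writes@31)

cycle = 35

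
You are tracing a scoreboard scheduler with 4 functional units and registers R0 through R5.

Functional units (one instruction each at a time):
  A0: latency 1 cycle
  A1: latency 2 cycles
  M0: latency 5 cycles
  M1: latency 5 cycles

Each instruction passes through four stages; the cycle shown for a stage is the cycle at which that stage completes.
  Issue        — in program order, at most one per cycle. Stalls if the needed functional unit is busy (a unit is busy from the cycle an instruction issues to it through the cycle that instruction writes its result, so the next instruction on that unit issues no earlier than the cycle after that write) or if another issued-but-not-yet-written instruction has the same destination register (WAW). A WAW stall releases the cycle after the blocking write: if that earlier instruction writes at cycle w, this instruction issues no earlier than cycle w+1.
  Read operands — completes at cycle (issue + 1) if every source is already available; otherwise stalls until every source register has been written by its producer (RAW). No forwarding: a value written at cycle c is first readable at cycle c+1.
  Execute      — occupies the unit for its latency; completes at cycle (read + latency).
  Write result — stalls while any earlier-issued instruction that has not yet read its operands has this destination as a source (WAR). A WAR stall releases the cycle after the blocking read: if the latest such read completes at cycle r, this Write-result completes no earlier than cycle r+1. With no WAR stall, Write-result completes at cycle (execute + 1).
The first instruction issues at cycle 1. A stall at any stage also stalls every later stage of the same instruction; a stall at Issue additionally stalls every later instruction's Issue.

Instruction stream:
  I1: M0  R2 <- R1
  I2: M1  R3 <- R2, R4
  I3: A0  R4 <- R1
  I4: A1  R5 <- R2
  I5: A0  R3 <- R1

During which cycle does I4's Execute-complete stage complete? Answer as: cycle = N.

[I1] 1/2/7/8
[I2] 2/9/14/15  (RAW R2: wait I1 write@8)
[I3] 3/4/5/10  (WAR R4: wait I2 read@9)
[I4] 4/9/11/12  (RAW R2: wait I1 write@8)
[I5] 16/17/18/19  (WAW R3: wait I2 write@15)

cycle = 11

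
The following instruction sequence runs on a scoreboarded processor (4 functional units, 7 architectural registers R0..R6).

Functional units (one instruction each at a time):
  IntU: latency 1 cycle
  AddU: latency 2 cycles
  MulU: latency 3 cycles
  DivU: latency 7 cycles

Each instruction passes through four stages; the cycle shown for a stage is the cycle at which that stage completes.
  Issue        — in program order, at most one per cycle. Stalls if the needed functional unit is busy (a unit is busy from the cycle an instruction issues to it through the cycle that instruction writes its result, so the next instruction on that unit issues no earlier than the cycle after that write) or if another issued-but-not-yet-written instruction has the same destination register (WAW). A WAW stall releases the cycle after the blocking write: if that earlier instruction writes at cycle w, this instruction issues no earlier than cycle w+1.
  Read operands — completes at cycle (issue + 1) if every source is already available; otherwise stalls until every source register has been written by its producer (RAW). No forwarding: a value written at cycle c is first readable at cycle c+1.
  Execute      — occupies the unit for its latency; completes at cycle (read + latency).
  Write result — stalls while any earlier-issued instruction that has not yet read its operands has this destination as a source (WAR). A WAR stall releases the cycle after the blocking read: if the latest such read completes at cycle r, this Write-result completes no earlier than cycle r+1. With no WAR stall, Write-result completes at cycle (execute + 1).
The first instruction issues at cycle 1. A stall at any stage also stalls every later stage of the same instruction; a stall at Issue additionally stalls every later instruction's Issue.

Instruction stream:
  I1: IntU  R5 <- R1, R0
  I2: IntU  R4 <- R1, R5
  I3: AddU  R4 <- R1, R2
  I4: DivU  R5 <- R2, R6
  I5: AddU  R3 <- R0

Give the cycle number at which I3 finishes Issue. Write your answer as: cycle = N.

[I1] 1/2/3/4
[I2] 5/6/7/8  (struct: IntU busy until I1 writes@4)
[I3] 9/10/12/13  (WAW R4: wait I2 write@8)
[I4] 10/11/18/19
[I5] 14/15/17/18  (struct: AddU busy until I3 writes@13)

cycle = 9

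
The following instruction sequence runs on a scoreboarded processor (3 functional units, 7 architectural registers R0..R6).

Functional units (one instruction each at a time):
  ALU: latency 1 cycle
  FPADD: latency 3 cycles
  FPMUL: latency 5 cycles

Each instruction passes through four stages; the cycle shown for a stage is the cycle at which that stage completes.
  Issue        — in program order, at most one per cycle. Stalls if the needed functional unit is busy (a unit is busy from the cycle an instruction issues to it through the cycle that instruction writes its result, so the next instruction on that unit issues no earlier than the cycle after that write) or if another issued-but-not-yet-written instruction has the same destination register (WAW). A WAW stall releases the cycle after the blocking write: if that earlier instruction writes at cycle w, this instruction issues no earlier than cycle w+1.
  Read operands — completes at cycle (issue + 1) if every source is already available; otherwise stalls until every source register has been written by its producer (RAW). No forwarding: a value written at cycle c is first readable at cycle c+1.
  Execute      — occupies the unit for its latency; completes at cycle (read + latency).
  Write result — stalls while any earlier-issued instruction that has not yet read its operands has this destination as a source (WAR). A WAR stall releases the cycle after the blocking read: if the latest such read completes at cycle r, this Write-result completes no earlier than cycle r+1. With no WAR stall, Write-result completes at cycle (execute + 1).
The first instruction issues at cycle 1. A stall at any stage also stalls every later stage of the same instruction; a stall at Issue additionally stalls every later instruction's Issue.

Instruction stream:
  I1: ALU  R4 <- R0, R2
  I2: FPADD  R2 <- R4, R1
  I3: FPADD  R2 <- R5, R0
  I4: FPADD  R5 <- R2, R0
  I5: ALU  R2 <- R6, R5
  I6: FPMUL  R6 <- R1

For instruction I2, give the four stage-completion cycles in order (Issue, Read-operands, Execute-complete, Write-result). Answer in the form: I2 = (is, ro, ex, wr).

cycle 1: issue I1 (ALU)
cycle 2: I1 read-ops; issue I2 (FPADD)
cycle 3: I1 finished on ALU
cycle 4: I1→R4
cycle 5: I2 read-ops
cycle 8: I2 finished on FPADD
cycle 9: I2→R2
cycle 10: issue I3 (FPADD)
cycle 11: I3 read-ops
cycle 14: I3 finished on FPADD
cycle 15: I3→R2
cycle 16: issue I4 (FPADD)
cycle 17: I4 read-ops; issue I5 (ALU)
cycle 18: issue I6 (FPMUL)
cycle 19: I6 read-ops
cycle 20: I4 finished on FPADD
cycle 21: I4→R5
cycle 22: I5 read-ops
cycle 23: I5 finished on ALU
cycle 24: I5→R2; I6 finished on FPMUL
cycle 25: I6→R6

I2 = (2, 5, 8, 9)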